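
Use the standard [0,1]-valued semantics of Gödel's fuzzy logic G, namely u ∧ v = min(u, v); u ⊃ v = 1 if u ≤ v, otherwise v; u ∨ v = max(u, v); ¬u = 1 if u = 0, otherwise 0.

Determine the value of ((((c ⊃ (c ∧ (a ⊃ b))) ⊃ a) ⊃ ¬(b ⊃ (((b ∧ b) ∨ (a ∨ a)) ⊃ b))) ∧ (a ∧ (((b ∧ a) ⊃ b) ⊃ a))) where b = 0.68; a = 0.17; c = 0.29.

0.00

(a ⊃ b): 0.17 ≤ 0.68, so result = 1
(c ∧ (a ⊃ b)) = min(0.29, 1) = 0.29
(c ⊃ (c ∧ (a ⊃ b))): 0.29 ≤ 0.29, so result = 1
((c ⊃ (c ∧ (a ⊃ b))) ⊃ a): 1 > 0.17, so result = 0.17
(b ∧ b) = min(0.68, 0.68) = 0.68
(a ∨ a) = max(0.17, 0.17) = 0.17
((b ∧ b) ∨ (a ∨ a)) = max(0.68, 0.17) = 0.68
(((b ∧ b) ∨ (a ∨ a)) ⊃ b): 0.68 ≤ 0.68, so result = 1
(b ⊃ (((b ∧ b) ∨ (a ∨ a)) ⊃ b)): 0.68 ≤ 1, so result = 1
¬(b ⊃ (((b ∧ b) ∨ (a ∨ a)) ⊃ b)): Gödel ¬ of 1 = 0 (operand ≠ 0)
(((c ⊃ (c ∧ (a ⊃ b))) ⊃ a) ⊃ ¬(b ⊃ (((b ∧ b) ∨ (a ∨ a)) ⊃ b))): 0.17 > 0, so result = 0
(b ∧ a) = min(0.68, 0.17) = 0.17
((b ∧ a) ⊃ b): 0.17 ≤ 0.68, so result = 1
(((b ∧ a) ⊃ b) ⊃ a): 1 > 0.17, so result = 0.17
(a ∧ (((b ∧ a) ⊃ b) ⊃ a)) = min(0.17, 0.17) = 0.17
((((c ⊃ (c ∧ (a ⊃ b))) ⊃ a) ⊃ ¬(b ⊃ (((b ∧ b) ∨ (a ∨ a)) ⊃ b))) ∧ (a ∧ (((b ∧ a) ⊃ b) ⊃ a))) = min(0, 0.17) = 0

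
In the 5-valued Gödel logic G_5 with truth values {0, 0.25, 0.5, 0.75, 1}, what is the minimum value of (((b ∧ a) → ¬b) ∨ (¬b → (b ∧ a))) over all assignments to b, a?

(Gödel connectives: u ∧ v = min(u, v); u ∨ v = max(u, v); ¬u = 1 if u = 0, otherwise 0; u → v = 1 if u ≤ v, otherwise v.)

Every assignment gives 1. For instance at b = 0, a = 0:
  (b ∧ a) = min(0, 0) = 0
  ¬b: Gödel ¬ of 0 = 1 (operand is 0)
  ((b ∧ a) → ¬b): 0 ≤ 1, so result = 1
  ¬b: Gödel ¬ of 0 = 1 (operand is 0)
  (b ∧ a) = min(0, 0) = 0
  (¬b → (b ∧ a)): 1 > 0, so result = 0
  (((b ∧ a) → ¬b) ∨ (¬b → (b ∧ a))) = max(1, 0) = 1
All 25 assignments give value 1 — the formula is a G_5-tautology.

1.00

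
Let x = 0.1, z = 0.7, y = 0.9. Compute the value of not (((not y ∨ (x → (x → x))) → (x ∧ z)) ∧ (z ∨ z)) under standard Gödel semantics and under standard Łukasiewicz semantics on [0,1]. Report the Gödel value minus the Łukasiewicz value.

-0.90

Gödel evaluation:
  not y: Gödel ¬ of 0.9 = 0 (operand ≠ 0)
  (x → x): 0.1 ≤ 0.1, so result = 1
  (x → (x → x)): 0.1 ≤ 1, so result = 1
  (not y ∨ (x → (x → x))) = max(0, 1) = 1
  (x ∧ z) = min(0.1, 0.7) = 0.1
  ((not y ∨ (x → (x → x))) → (x ∧ z)): 1 > 0.1, so result = 0.1
  (z ∨ z) = max(0.7, 0.7) = 0.7
  (((not y ∨ (x → (x → x))) → (x ∧ z)) ∧ (z ∨ z)) = min(0.1, 0.7) = 0.1
  not (((not y ∨ (x → (x → x))) → (x ∧ z)) ∧ (z ∨ z)): Gödel ¬ of 0.1 = 0 (operand ≠ 0)
  Gödel value = 0
Łukasiewicz evaluation:
  not y: Łukasiewicz ¬ gives 1 − 0.9 = 0.1
  (x → x): min(1, 1 − 0.1 + 0.1) = 1
  (x → (x → x)): min(1, 1 − 0.1 + 1) = 1
  (not y ∨ (x → (x → x))) = max(0.1, 1) = 1
  (x ∧ z) = min(0.1, 0.7) = 0.1
  ((not y ∨ (x → (x → x))) → (x ∧ z)): min(1, 1 − 1 + 0.1) = 0.1
  (z ∨ z) = max(0.7, 0.7) = 0.7
  (((not y ∨ (x → (x → x))) → (x ∧ z)) ∧ (z ∨ z)) = min(0.1, 0.7) = 0.1
  not (((not y ∨ (x → (x → x))) → (x ∧ z)) ∧ (z ∨ z)): Łukasiewicz ¬ gives 1 − 0.1 = 0.9
  Łukasiewicz value = 0.9
Difference: 0 − 0.9 = -0.90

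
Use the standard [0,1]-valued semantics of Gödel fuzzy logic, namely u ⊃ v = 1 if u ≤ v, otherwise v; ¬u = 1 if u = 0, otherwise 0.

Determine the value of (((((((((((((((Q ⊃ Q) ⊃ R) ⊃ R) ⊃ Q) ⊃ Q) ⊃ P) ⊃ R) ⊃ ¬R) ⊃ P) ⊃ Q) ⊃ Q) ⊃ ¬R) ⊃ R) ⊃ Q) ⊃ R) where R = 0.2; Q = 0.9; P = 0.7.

(Q ⊃ Q): 0.9 ≤ 0.9, so result = 1
((Q ⊃ Q) ⊃ R): 1 > 0.2, so result = 0.2
(((Q ⊃ Q) ⊃ R) ⊃ R): 0.2 ≤ 0.2, so result = 1
((((Q ⊃ Q) ⊃ R) ⊃ R) ⊃ Q): 1 > 0.9, so result = 0.9
(((((Q ⊃ Q) ⊃ R) ⊃ R) ⊃ Q) ⊃ Q): 0.9 ≤ 0.9, so result = 1
((((((Q ⊃ Q) ⊃ R) ⊃ R) ⊃ Q) ⊃ Q) ⊃ P): 1 > 0.7, so result = 0.7
(((((((Q ⊃ Q) ⊃ R) ⊃ R) ⊃ Q) ⊃ Q) ⊃ P) ⊃ R): 0.7 > 0.2, so result = 0.2
¬R: Gödel ¬ of 0.2 = 0 (operand ≠ 0)
((((((((Q ⊃ Q) ⊃ R) ⊃ R) ⊃ Q) ⊃ Q) ⊃ P) ⊃ R) ⊃ ¬R): 0.2 > 0, so result = 0
(((((((((Q ⊃ Q) ⊃ R) ⊃ R) ⊃ Q) ⊃ Q) ⊃ P) ⊃ R) ⊃ ¬R) ⊃ P): 0 ≤ 0.7, so result = 1
((((((((((Q ⊃ Q) ⊃ R) ⊃ R) ⊃ Q) ⊃ Q) ⊃ P) ⊃ R) ⊃ ¬R) ⊃ P) ⊃ Q): 1 > 0.9, so result = 0.9
(((((((((((Q ⊃ Q) ⊃ R) ⊃ R) ⊃ Q) ⊃ Q) ⊃ P) ⊃ R) ⊃ ¬R) ⊃ P) ⊃ Q) ⊃ Q): 0.9 ≤ 0.9, so result = 1
¬R: Gödel ¬ of 0.2 = 0 (operand ≠ 0)
((((((((((((Q ⊃ Q) ⊃ R) ⊃ R) ⊃ Q) ⊃ Q) ⊃ P) ⊃ R) ⊃ ¬R) ⊃ P) ⊃ Q) ⊃ Q) ⊃ ¬R): 1 > 0, so result = 0
(((((((((((((Q ⊃ Q) ⊃ R) ⊃ R) ⊃ Q) ⊃ Q) ⊃ P) ⊃ R) ⊃ ¬R) ⊃ P) ⊃ Q) ⊃ Q) ⊃ ¬R) ⊃ R): 0 ≤ 0.2, so result = 1
((((((((((((((Q ⊃ Q) ⊃ R) ⊃ R) ⊃ Q) ⊃ Q) ⊃ P) ⊃ R) ⊃ ¬R) ⊃ P) ⊃ Q) ⊃ Q) ⊃ ¬R) ⊃ R) ⊃ Q): 1 > 0.9, so result = 0.9
(((((((((((((((Q ⊃ Q) ⊃ R) ⊃ R) ⊃ Q) ⊃ Q) ⊃ P) ⊃ R) ⊃ ¬R) ⊃ P) ⊃ Q) ⊃ Q) ⊃ ¬R) ⊃ R) ⊃ Q) ⊃ R): 0.9 > 0.2, so result = 0.2

0.20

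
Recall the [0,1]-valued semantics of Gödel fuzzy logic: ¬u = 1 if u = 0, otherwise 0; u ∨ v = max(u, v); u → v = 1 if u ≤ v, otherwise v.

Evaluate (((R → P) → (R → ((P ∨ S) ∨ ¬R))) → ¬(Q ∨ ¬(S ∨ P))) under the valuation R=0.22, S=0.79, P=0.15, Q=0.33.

(R → P): 0.22 > 0.15, so result = 0.15
(P ∨ S) = max(0.15, 0.79) = 0.79
¬R: Gödel ¬ of 0.22 = 0 (operand ≠ 0)
((P ∨ S) ∨ ¬R) = max(0.79, 0) = 0.79
(R → ((P ∨ S) ∨ ¬R)): 0.22 ≤ 0.79, so result = 1
((R → P) → (R → ((P ∨ S) ∨ ¬R))): 0.15 ≤ 1, so result = 1
(S ∨ P) = max(0.79, 0.15) = 0.79
¬(S ∨ P): Gödel ¬ of 0.79 = 0 (operand ≠ 0)
(Q ∨ ¬(S ∨ P)) = max(0.33, 0) = 0.33
¬(Q ∨ ¬(S ∨ P)): Gödel ¬ of 0.33 = 0 (operand ≠ 0)
(((R → P) → (R → ((P ∨ S) ∨ ¬R))) → ¬(Q ∨ ¬(S ∨ P))): 1 > 0, so result = 0

0.00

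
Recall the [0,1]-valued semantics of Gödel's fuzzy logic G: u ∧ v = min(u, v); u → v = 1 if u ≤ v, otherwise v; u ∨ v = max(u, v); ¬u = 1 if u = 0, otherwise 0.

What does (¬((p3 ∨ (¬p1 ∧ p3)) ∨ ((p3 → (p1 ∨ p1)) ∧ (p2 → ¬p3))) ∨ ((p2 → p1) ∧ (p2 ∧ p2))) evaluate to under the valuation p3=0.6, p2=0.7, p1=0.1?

¬p1: Gödel ¬ of 0.1 = 0 (operand ≠ 0)
(¬p1 ∧ p3) = min(0, 0.6) = 0
(p3 ∨ (¬p1 ∧ p3)) = max(0.6, 0) = 0.6
(p1 ∨ p1) = max(0.1, 0.1) = 0.1
(p3 → (p1 ∨ p1)): 0.6 > 0.1, so result = 0.1
¬p3: Gödel ¬ of 0.6 = 0 (operand ≠ 0)
(p2 → ¬p3): 0.7 > 0, so result = 0
((p3 → (p1 ∨ p1)) ∧ (p2 → ¬p3)) = min(0.1, 0) = 0
((p3 ∨ (¬p1 ∧ p3)) ∨ ((p3 → (p1 ∨ p1)) ∧ (p2 → ¬p3))) = max(0.6, 0) = 0.6
¬((p3 ∨ (¬p1 ∧ p3)) ∨ ((p3 → (p1 ∨ p1)) ∧ (p2 → ¬p3))): Gödel ¬ of 0.6 = 0 (operand ≠ 0)
(p2 → p1): 0.7 > 0.1, so result = 0.1
(p2 ∧ p2) = min(0.7, 0.7) = 0.7
((p2 → p1) ∧ (p2 ∧ p2)) = min(0.1, 0.7) = 0.1
(¬((p3 ∨ (¬p1 ∧ p3)) ∨ ((p3 → (p1 ∨ p1)) ∧ (p2 → ¬p3))) ∨ ((p2 → p1) ∧ (p2 ∧ p2))) = max(0, 0.1) = 0.1

0.10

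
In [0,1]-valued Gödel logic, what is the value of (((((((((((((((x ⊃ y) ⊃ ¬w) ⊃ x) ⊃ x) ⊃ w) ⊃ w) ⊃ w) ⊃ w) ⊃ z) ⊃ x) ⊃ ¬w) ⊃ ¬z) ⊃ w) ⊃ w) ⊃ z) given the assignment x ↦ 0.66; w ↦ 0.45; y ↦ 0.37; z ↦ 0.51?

(x ⊃ y): 0.66 > 0.37, so result = 0.37
¬w: Gödel ¬ of 0.45 = 0 (operand ≠ 0)
((x ⊃ y) ⊃ ¬w): 0.37 > 0, so result = 0
(((x ⊃ y) ⊃ ¬w) ⊃ x): 0 ≤ 0.66, so result = 1
((((x ⊃ y) ⊃ ¬w) ⊃ x) ⊃ x): 1 > 0.66, so result = 0.66
(((((x ⊃ y) ⊃ ¬w) ⊃ x) ⊃ x) ⊃ w): 0.66 > 0.45, so result = 0.45
((((((x ⊃ y) ⊃ ¬w) ⊃ x) ⊃ x) ⊃ w) ⊃ w): 0.45 ≤ 0.45, so result = 1
(((((((x ⊃ y) ⊃ ¬w) ⊃ x) ⊃ x) ⊃ w) ⊃ w) ⊃ w): 1 > 0.45, so result = 0.45
((((((((x ⊃ y) ⊃ ¬w) ⊃ x) ⊃ x) ⊃ w) ⊃ w) ⊃ w) ⊃ w): 0.45 ≤ 0.45, so result = 1
(((((((((x ⊃ y) ⊃ ¬w) ⊃ x) ⊃ x) ⊃ w) ⊃ w) ⊃ w) ⊃ w) ⊃ z): 1 > 0.51, so result = 0.51
((((((((((x ⊃ y) ⊃ ¬w) ⊃ x) ⊃ x) ⊃ w) ⊃ w) ⊃ w) ⊃ w) ⊃ z) ⊃ x): 0.51 ≤ 0.66, so result = 1
¬w: Gödel ¬ of 0.45 = 0 (operand ≠ 0)
(((((((((((x ⊃ y) ⊃ ¬w) ⊃ x) ⊃ x) ⊃ w) ⊃ w) ⊃ w) ⊃ w) ⊃ z) ⊃ x) ⊃ ¬w): 1 > 0, so result = 0
¬z: Gödel ¬ of 0.51 = 0 (operand ≠ 0)
((((((((((((x ⊃ y) ⊃ ¬w) ⊃ x) ⊃ x) ⊃ w) ⊃ w) ⊃ w) ⊃ w) ⊃ z) ⊃ x) ⊃ ¬w) ⊃ ¬z): 0 ≤ 0, so result = 1
(((((((((((((x ⊃ y) ⊃ ¬w) ⊃ x) ⊃ x) ⊃ w) ⊃ w) ⊃ w) ⊃ w) ⊃ z) ⊃ x) ⊃ ¬w) ⊃ ¬z) ⊃ w): 1 > 0.45, so result = 0.45
((((((((((((((x ⊃ y) ⊃ ¬w) ⊃ x) ⊃ x) ⊃ w) ⊃ w) ⊃ w) ⊃ w) ⊃ z) ⊃ x) ⊃ ¬w) ⊃ ¬z) ⊃ w) ⊃ w): 0.45 ≤ 0.45, so result = 1
(((((((((((((((x ⊃ y) ⊃ ¬w) ⊃ x) ⊃ x) ⊃ w) ⊃ w) ⊃ w) ⊃ w) ⊃ z) ⊃ x) ⊃ ¬w) ⊃ ¬z) ⊃ w) ⊃ w) ⊃ z): 1 > 0.51, so result = 0.51

0.51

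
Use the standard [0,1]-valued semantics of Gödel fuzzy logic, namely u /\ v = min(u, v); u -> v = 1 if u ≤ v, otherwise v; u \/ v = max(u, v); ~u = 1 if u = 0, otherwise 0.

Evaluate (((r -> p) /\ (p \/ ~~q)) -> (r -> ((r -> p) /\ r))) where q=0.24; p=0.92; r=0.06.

1.00

(r -> p): 0.06 ≤ 0.92, so result = 1
~q: Gödel ¬ of 0.24 = 0 (operand ≠ 0)
~~q: Gödel ¬ of 0 = 1 (operand is 0)
(p \/ ~~q) = max(0.92, 1) = 1
((r -> p) /\ (p \/ ~~q)) = min(1, 1) = 1
(r -> p): 0.06 ≤ 0.92, so result = 1
((r -> p) /\ r) = min(1, 0.06) = 0.06
(r -> ((r -> p) /\ r)): 0.06 ≤ 0.06, so result = 1
(((r -> p) /\ (p \/ ~~q)) -> (r -> ((r -> p) /\ r))): 1 ≤ 1, so result = 1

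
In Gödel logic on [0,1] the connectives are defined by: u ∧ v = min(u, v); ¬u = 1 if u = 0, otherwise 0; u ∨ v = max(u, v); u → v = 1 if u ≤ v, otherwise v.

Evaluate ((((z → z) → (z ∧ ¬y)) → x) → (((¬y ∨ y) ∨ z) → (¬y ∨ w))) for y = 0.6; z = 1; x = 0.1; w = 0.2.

(z → z): 1 ≤ 1, so result = 1
¬y: Gödel ¬ of 0.6 = 0 (operand ≠ 0)
(z ∧ ¬y) = min(1, 0) = 0
((z → z) → (z ∧ ¬y)): 1 > 0, so result = 0
(((z → z) → (z ∧ ¬y)) → x): 0 ≤ 0.1, so result = 1
¬y: Gödel ¬ of 0.6 = 0 (operand ≠ 0)
(¬y ∨ y) = max(0, 0.6) = 0.6
((¬y ∨ y) ∨ z) = max(0.6, 1) = 1
¬y: Gödel ¬ of 0.6 = 0 (operand ≠ 0)
(¬y ∨ w) = max(0, 0.2) = 0.2
(((¬y ∨ y) ∨ z) → (¬y ∨ w)): 1 > 0.2, so result = 0.2
((((z → z) → (z ∧ ¬y)) → x) → (((¬y ∨ y) ∨ z) → (¬y ∨ w))): 1 > 0.2, so result = 0.2

0.20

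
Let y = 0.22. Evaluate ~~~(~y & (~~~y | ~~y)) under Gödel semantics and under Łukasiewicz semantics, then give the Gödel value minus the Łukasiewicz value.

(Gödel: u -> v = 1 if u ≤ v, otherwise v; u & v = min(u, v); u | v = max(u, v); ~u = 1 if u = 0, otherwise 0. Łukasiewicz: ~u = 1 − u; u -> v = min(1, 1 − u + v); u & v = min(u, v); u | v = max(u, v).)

Gödel evaluation:
  ~y: Gödel ¬ of 0.22 = 0 (operand ≠ 0)
  ~y: Gödel ¬ of 0.22 = 0 (operand ≠ 0)
  ~~y: Gödel ¬ of 0 = 1 (operand is 0)
  ~~~y: Gödel ¬ of 1 = 0 (operand ≠ 0)
  ~y: Gödel ¬ of 0.22 = 0 (operand ≠ 0)
  ~~y: Gödel ¬ of 0 = 1 (operand is 0)
  (~~~y | ~~y) = max(0, 1) = 1
  (~y & (~~~y | ~~y)) = min(0, 1) = 0
  ~(~y & (~~~y | ~~y)): Gödel ¬ of 0 = 1 (operand is 0)
  ~~(~y & (~~~y | ~~y)): Gödel ¬ of 1 = 0 (operand ≠ 0)
  ~~~(~y & (~~~y | ~~y)): Gödel ¬ of 0 = 1 (operand is 0)
  Gödel value = 1
Łukasiewicz evaluation:
  ~y: Łukasiewicz ¬ gives 1 − 0.22 = 0.78
  ~y: Łukasiewicz ¬ gives 1 − 0.22 = 0.78
  ~~y: Łukasiewicz ¬ gives 1 − 0.78 = 0.22
  ~~~y: Łukasiewicz ¬ gives 1 − 0.22 = 0.78
  ~y: Łukasiewicz ¬ gives 1 − 0.22 = 0.78
  ~~y: Łukasiewicz ¬ gives 1 − 0.78 = 0.22
  (~~~y | ~~y) = max(0.78, 0.22) = 0.78
  (~y & (~~~y | ~~y)) = min(0.78, 0.78) = 0.78
  ~(~y & (~~~y | ~~y)): Łukasiewicz ¬ gives 1 − 0.78 = 0.22
  ~~(~y & (~~~y | ~~y)): Łukasiewicz ¬ gives 1 − 0.22 = 0.78
  ~~~(~y & (~~~y | ~~y)): Łukasiewicz ¬ gives 1 − 0.78 = 0.22
  Łukasiewicz value = 0.22
Difference: 1 − 0.22 = 0.78

0.78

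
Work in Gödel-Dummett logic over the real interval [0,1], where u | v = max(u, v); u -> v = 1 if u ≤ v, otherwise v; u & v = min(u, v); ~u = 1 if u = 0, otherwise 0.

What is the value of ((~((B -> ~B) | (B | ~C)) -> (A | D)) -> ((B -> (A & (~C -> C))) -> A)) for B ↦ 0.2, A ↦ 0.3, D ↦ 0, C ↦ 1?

0.30

~B: Gödel ¬ of 0.2 = 0 (operand ≠ 0)
(B -> ~B): 0.2 > 0, so result = 0
~C: Gödel ¬ of 1 = 0 (operand ≠ 0)
(B | ~C) = max(0.2, 0) = 0.2
((B -> ~B) | (B | ~C)) = max(0, 0.2) = 0.2
~((B -> ~B) | (B | ~C)): Gödel ¬ of 0.2 = 0 (operand ≠ 0)
(A | D) = max(0.3, 0) = 0.3
(~((B -> ~B) | (B | ~C)) -> (A | D)): 0 ≤ 0.3, so result = 1
~C: Gödel ¬ of 1 = 0 (operand ≠ 0)
(~C -> C): 0 ≤ 1, so result = 1
(A & (~C -> C)) = min(0.3, 1) = 0.3
(B -> (A & (~C -> C))): 0.2 ≤ 0.3, so result = 1
((B -> (A & (~C -> C))) -> A): 1 > 0.3, so result = 0.3
((~((B -> ~B) | (B | ~C)) -> (A | D)) -> ((B -> (A & (~C -> C))) -> A)): 1 > 0.3, so result = 0.3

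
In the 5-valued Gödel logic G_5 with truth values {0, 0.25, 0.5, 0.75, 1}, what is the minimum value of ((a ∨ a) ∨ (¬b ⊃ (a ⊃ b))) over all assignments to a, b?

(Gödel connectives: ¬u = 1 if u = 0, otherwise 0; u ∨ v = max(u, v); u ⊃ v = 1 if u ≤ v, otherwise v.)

The minimum is attained at a = 0.25, b = 0:
  (a ∨ a) = max(0.25, 0.25) = 0.25
  ¬b: Gödel ¬ of 0 = 1 (operand is 0)
  (a ⊃ b): 0.25 > 0, so result = 0
  (¬b ⊃ (a ⊃ b)): 1 > 0, so result = 0
  ((a ∨ a) ∨ (¬b ⊃ (a ⊃ b))) = max(0.25, 0) = 0.25
Checking all 25 assignments confirms none give a value below 0.25.

0.25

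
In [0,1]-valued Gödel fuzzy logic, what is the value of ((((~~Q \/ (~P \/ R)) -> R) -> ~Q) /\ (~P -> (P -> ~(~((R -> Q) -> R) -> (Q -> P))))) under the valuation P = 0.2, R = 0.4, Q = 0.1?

~Q: Gödel ¬ of 0.1 = 0 (operand ≠ 0)
~~Q: Gödel ¬ of 0 = 1 (operand is 0)
~P: Gödel ¬ of 0.2 = 0 (operand ≠ 0)
(~P \/ R) = max(0, 0.4) = 0.4
(~~Q \/ (~P \/ R)) = max(1, 0.4) = 1
((~~Q \/ (~P \/ R)) -> R): 1 > 0.4, so result = 0.4
~Q: Gödel ¬ of 0.1 = 0 (operand ≠ 0)
(((~~Q \/ (~P \/ R)) -> R) -> ~Q): 0.4 > 0, so result = 0
~P: Gödel ¬ of 0.2 = 0 (operand ≠ 0)
(R -> Q): 0.4 > 0.1, so result = 0.1
((R -> Q) -> R): 0.1 ≤ 0.4, so result = 1
~((R -> Q) -> R): Gödel ¬ of 1 = 0 (operand ≠ 0)
(Q -> P): 0.1 ≤ 0.2, so result = 1
(~((R -> Q) -> R) -> (Q -> P)): 0 ≤ 1, so result = 1
~(~((R -> Q) -> R) -> (Q -> P)): Gödel ¬ of 1 = 0 (operand ≠ 0)
(P -> ~(~((R -> Q) -> R) -> (Q -> P))): 0.2 > 0, so result = 0
(~P -> (P -> ~(~((R -> Q) -> R) -> (Q -> P)))): 0 ≤ 0, so result = 1
((((~~Q \/ (~P \/ R)) -> R) -> ~Q) /\ (~P -> (P -> ~(~((R -> Q) -> R) -> (Q -> P))))) = min(0, 1) = 0

0.00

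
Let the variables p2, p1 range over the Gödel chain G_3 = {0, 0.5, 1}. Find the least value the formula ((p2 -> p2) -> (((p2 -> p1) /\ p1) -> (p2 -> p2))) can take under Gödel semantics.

Every assignment gives 1. For instance at p2 = 0, p1 = 0:
  (p2 -> p2): 0 ≤ 0, so result = 1
  (p2 -> p1): 0 ≤ 0, so result = 1
  ((p2 -> p1) /\ p1) = min(1, 0) = 0
  (p2 -> p2): 0 ≤ 0, so result = 1
  (((p2 -> p1) /\ p1) -> (p2 -> p2)): 0 ≤ 1, so result = 1
  ((p2 -> p2) -> (((p2 -> p1) /\ p1) -> (p2 -> p2))): 1 ≤ 1, so result = 1
All 9 assignments give value 1 — the formula is a G_3-tautology.

1.00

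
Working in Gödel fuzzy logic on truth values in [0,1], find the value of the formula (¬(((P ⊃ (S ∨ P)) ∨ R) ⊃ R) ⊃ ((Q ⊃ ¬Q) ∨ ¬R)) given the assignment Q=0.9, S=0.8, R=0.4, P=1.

1.00

(S ∨ P) = max(0.8, 1) = 1
(P ⊃ (S ∨ P)): 1 ≤ 1, so result = 1
((P ⊃ (S ∨ P)) ∨ R) = max(1, 0.4) = 1
(((P ⊃ (S ∨ P)) ∨ R) ⊃ R): 1 > 0.4, so result = 0.4
¬(((P ⊃ (S ∨ P)) ∨ R) ⊃ R): Gödel ¬ of 0.4 = 0 (operand ≠ 0)
¬Q: Gödel ¬ of 0.9 = 0 (operand ≠ 0)
(Q ⊃ ¬Q): 0.9 > 0, so result = 0
¬R: Gödel ¬ of 0.4 = 0 (operand ≠ 0)
((Q ⊃ ¬Q) ∨ ¬R) = max(0, 0) = 0
(¬(((P ⊃ (S ∨ P)) ∨ R) ⊃ R) ⊃ ((Q ⊃ ¬Q) ∨ ¬R)): 0 ≤ 0, so result = 1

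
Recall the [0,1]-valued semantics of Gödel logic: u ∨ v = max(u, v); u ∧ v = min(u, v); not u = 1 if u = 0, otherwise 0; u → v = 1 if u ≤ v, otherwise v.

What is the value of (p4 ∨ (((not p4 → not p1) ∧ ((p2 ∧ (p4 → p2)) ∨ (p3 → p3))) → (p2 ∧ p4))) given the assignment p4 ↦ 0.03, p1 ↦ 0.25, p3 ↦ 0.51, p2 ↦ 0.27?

not p4: Gödel ¬ of 0.03 = 0 (operand ≠ 0)
not p1: Gödel ¬ of 0.25 = 0 (operand ≠ 0)
(not p4 → not p1): 0 ≤ 0, so result = 1
(p4 → p2): 0.03 ≤ 0.27, so result = 1
(p2 ∧ (p4 → p2)) = min(0.27, 1) = 0.27
(p3 → p3): 0.51 ≤ 0.51, so result = 1
((p2 ∧ (p4 → p2)) ∨ (p3 → p3)) = max(0.27, 1) = 1
((not p4 → not p1) ∧ ((p2 ∧ (p4 → p2)) ∨ (p3 → p3))) = min(1, 1) = 1
(p2 ∧ p4) = min(0.27, 0.03) = 0.03
(((not p4 → not p1) ∧ ((p2 ∧ (p4 → p2)) ∨ (p3 → p3))) → (p2 ∧ p4)): 1 > 0.03, so result = 0.03
(p4 ∨ (((not p4 → not p1) ∧ ((p2 ∧ (p4 → p2)) ∨ (p3 → p3))) → (p2 ∧ p4))) = max(0.03, 0.03) = 0.03

0.03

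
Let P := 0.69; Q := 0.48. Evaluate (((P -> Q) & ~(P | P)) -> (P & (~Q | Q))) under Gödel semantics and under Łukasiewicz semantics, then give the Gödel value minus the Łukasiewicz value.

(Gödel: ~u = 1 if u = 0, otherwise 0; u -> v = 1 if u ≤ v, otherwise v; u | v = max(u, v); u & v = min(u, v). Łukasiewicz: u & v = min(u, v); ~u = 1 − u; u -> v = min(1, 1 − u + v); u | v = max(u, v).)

0.00

Gödel evaluation:
  (P -> Q): 0.69 > 0.48, so result = 0.48
  (P | P) = max(0.69, 0.69) = 0.69
  ~(P | P): Gödel ¬ of 0.69 = 0 (operand ≠ 0)
  ((P -> Q) & ~(P | P)) = min(0.48, 0) = 0
  ~Q: Gödel ¬ of 0.48 = 0 (operand ≠ 0)
  (~Q | Q) = max(0, 0.48) = 0.48
  (P & (~Q | Q)) = min(0.69, 0.48) = 0.48
  (((P -> Q) & ~(P | P)) -> (P & (~Q | Q))): 0 ≤ 0.48, so result = 1
  Gödel value = 1
Łukasiewicz evaluation:
  (P -> Q): min(1, 1 − 0.69 + 0.48) = 0.79
  (P | P) = max(0.69, 0.69) = 0.69
  ~(P | P): Łukasiewicz ¬ gives 1 − 0.69 = 0.31
  ((P -> Q) & ~(P | P)) = min(0.79, 0.31) = 0.31
  ~Q: Łukasiewicz ¬ gives 1 − 0.48 = 0.52
  (~Q | Q) = max(0.52, 0.48) = 0.52
  (P & (~Q | Q)) = min(0.69, 0.52) = 0.52
  (((P -> Q) & ~(P | P)) -> (P & (~Q | Q))): min(1, 1 − 0.31 + 0.52) = 1
  Łukasiewicz value = 1
Difference: 1 − 1 = 0.00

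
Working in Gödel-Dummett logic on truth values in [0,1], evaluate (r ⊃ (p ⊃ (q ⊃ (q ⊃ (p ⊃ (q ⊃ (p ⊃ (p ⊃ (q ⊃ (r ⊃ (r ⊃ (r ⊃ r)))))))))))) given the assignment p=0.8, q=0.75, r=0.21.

1.00

(r ⊃ r): 0.21 ≤ 0.21, so result = 1
(r ⊃ (r ⊃ r)): 0.21 ≤ 1, so result = 1
(r ⊃ (r ⊃ (r ⊃ r))): 0.21 ≤ 1, so result = 1
(q ⊃ (r ⊃ (r ⊃ (r ⊃ r)))): 0.75 ≤ 1, so result = 1
(p ⊃ (q ⊃ (r ⊃ (r ⊃ (r ⊃ r))))): 0.8 ≤ 1, so result = 1
(p ⊃ (p ⊃ (q ⊃ (r ⊃ (r ⊃ (r ⊃ r)))))): 0.8 ≤ 1, so result = 1
(q ⊃ (p ⊃ (p ⊃ (q ⊃ (r ⊃ (r ⊃ (r ⊃ r))))))): 0.75 ≤ 1, so result = 1
(p ⊃ (q ⊃ (p ⊃ (p ⊃ (q ⊃ (r ⊃ (r ⊃ (r ⊃ r)))))))): 0.8 ≤ 1, so result = 1
(q ⊃ (p ⊃ (q ⊃ (p ⊃ (p ⊃ (q ⊃ (r ⊃ (r ⊃ (r ⊃ r))))))))): 0.75 ≤ 1, so result = 1
(q ⊃ (q ⊃ (p ⊃ (q ⊃ (p ⊃ (p ⊃ (q ⊃ (r ⊃ (r ⊃ (r ⊃ r)))))))))): 0.75 ≤ 1, so result = 1
(p ⊃ (q ⊃ (q ⊃ (p ⊃ (q ⊃ (p ⊃ (p ⊃ (q ⊃ (r ⊃ (r ⊃ (r ⊃ r))))))))))): 0.8 ≤ 1, so result = 1
(r ⊃ (p ⊃ (q ⊃ (q ⊃ (p ⊃ (q ⊃ (p ⊃ (p ⊃ (q ⊃ (r ⊃ (r ⊃ (r ⊃ r)))))))))))): 0.21 ≤ 1, so result = 1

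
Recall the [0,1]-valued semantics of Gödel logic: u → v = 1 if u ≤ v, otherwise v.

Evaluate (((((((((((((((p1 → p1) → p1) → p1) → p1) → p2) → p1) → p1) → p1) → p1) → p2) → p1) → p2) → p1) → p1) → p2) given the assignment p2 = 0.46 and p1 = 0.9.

0.46

(p1 → p1): 0.9 ≤ 0.9, so result = 1
((p1 → p1) → p1): 1 > 0.9, so result = 0.9
(((p1 → p1) → p1) → p1): 0.9 ≤ 0.9, so result = 1
((((p1 → p1) → p1) → p1) → p1): 1 > 0.9, so result = 0.9
(((((p1 → p1) → p1) → p1) → p1) → p2): 0.9 > 0.46, so result = 0.46
((((((p1 → p1) → p1) → p1) → p1) → p2) → p1): 0.46 ≤ 0.9, so result = 1
(((((((p1 → p1) → p1) → p1) → p1) → p2) → p1) → p1): 1 > 0.9, so result = 0.9
((((((((p1 → p1) → p1) → p1) → p1) → p2) → p1) → p1) → p1): 0.9 ≤ 0.9, so result = 1
(((((((((p1 → p1) → p1) → p1) → p1) → p2) → p1) → p1) → p1) → p1): 1 > 0.9, so result = 0.9
((((((((((p1 → p1) → p1) → p1) → p1) → p2) → p1) → p1) → p1) → p1) → p2): 0.9 > 0.46, so result = 0.46
(((((((((((p1 → p1) → p1) → p1) → p1) → p2) → p1) → p1) → p1) → p1) → p2) → p1): 0.46 ≤ 0.9, so result = 1
((((((((((((p1 → p1) → p1) → p1) → p1) → p2) → p1) → p1) → p1) → p1) → p2) → p1) → p2): 1 > 0.46, so result = 0.46
(((((((((((((p1 → p1) → p1) → p1) → p1) → p2) → p1) → p1) → p1) → p1) → p2) → p1) → p2) → p1): 0.46 ≤ 0.9, so result = 1
((((((((((((((p1 → p1) → p1) → p1) → p1) → p2) → p1) → p1) → p1) → p1) → p2) → p1) → p2) → p1) → p1): 1 > 0.9, so result = 0.9
(((((((((((((((p1 → p1) → p1) → p1) → p1) → p2) → p1) → p1) → p1) → p1) → p2) → p1) → p2) → p1) → p1) → p2): 0.9 > 0.46, so result = 0.46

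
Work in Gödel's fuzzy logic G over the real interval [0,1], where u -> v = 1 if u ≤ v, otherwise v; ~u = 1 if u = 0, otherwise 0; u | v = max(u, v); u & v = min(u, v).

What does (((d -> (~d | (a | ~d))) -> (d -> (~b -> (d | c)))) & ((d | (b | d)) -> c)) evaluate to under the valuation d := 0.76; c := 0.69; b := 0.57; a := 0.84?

0.69

~d: Gödel ¬ of 0.76 = 0 (operand ≠ 0)
~d: Gödel ¬ of 0.76 = 0 (operand ≠ 0)
(a | ~d) = max(0.84, 0) = 0.84
(~d | (a | ~d)) = max(0, 0.84) = 0.84
(d -> (~d | (a | ~d))): 0.76 ≤ 0.84, so result = 1
~b: Gödel ¬ of 0.57 = 0 (operand ≠ 0)
(d | c) = max(0.76, 0.69) = 0.76
(~b -> (d | c)): 0 ≤ 0.76, so result = 1
(d -> (~b -> (d | c))): 0.76 ≤ 1, so result = 1
((d -> (~d | (a | ~d))) -> (d -> (~b -> (d | c)))): 1 ≤ 1, so result = 1
(b | d) = max(0.57, 0.76) = 0.76
(d | (b | d)) = max(0.76, 0.76) = 0.76
((d | (b | d)) -> c): 0.76 > 0.69, so result = 0.69
(((d -> (~d | (a | ~d))) -> (d -> (~b -> (d | c)))) & ((d | (b | d)) -> c)) = min(1, 0.69) = 0.69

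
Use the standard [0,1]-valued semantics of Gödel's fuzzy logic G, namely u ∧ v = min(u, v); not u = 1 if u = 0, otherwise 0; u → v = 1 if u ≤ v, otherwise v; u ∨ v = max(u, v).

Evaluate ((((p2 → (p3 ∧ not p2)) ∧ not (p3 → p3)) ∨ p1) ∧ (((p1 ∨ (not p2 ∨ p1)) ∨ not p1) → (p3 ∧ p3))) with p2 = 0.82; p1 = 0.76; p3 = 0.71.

0.71

not p2: Gödel ¬ of 0.82 = 0 (operand ≠ 0)
(p3 ∧ not p2) = min(0.71, 0) = 0
(p2 → (p3 ∧ not p2)): 0.82 > 0, so result = 0
(p3 → p3): 0.71 ≤ 0.71, so result = 1
not (p3 → p3): Gödel ¬ of 1 = 0 (operand ≠ 0)
((p2 → (p3 ∧ not p2)) ∧ not (p3 → p3)) = min(0, 0) = 0
(((p2 → (p3 ∧ not p2)) ∧ not (p3 → p3)) ∨ p1) = max(0, 0.76) = 0.76
not p2: Gödel ¬ of 0.82 = 0 (operand ≠ 0)
(not p2 ∨ p1) = max(0, 0.76) = 0.76
(p1 ∨ (not p2 ∨ p1)) = max(0.76, 0.76) = 0.76
not p1: Gödel ¬ of 0.76 = 0 (operand ≠ 0)
((p1 ∨ (not p2 ∨ p1)) ∨ not p1) = max(0.76, 0) = 0.76
(p3 ∧ p3) = min(0.71, 0.71) = 0.71
(((p1 ∨ (not p2 ∨ p1)) ∨ not p1) → (p3 ∧ p3)): 0.76 > 0.71, so result = 0.71
((((p2 → (p3 ∧ not p2)) ∧ not (p3 → p3)) ∨ p1) ∧ (((p1 ∨ (not p2 ∨ p1)) ∨ not p1) → (p3 ∧ p3))) = min(0.76, 0.71) = 0.71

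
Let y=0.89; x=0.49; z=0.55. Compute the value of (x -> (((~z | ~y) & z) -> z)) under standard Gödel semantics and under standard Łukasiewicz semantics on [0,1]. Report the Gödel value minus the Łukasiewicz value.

0.00

Gödel evaluation:
  ~z: Gödel ¬ of 0.55 = 0 (operand ≠ 0)
  ~y: Gödel ¬ of 0.89 = 0 (operand ≠ 0)
  (~z | ~y) = max(0, 0) = 0
  ((~z | ~y) & z) = min(0, 0.55) = 0
  (((~z | ~y) & z) -> z): 0 ≤ 0.55, so result = 1
  (x -> (((~z | ~y) & z) -> z)): 0.49 ≤ 1, so result = 1
  Gödel value = 1
Łukasiewicz evaluation:
  ~z: Łukasiewicz ¬ gives 1 − 0.55 = 0.45
  ~y: Łukasiewicz ¬ gives 1 − 0.89 = 0.11
  (~z | ~y) = max(0.45, 0.11) = 0.45
  ((~z | ~y) & z) = min(0.45, 0.55) = 0.45
  (((~z | ~y) & z) -> z): min(1, 1 − 0.45 + 0.55) = 1
  (x -> (((~z | ~y) & z) -> z)): min(1, 1 − 0.49 + 1) = 1
  Łukasiewicz value = 1
Difference: 1 − 1 = 0.00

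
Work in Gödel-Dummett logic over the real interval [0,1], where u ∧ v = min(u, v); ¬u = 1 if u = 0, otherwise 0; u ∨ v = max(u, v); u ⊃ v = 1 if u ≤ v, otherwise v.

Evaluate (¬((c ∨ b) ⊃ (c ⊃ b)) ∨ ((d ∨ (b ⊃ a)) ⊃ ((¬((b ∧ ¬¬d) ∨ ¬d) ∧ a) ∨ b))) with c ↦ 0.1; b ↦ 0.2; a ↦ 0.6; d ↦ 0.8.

0.20

(c ∨ b) = max(0.1, 0.2) = 0.2
(c ⊃ b): 0.1 ≤ 0.2, so result = 1
((c ∨ b) ⊃ (c ⊃ b)): 0.2 ≤ 1, so result = 1
¬((c ∨ b) ⊃ (c ⊃ b)): Gödel ¬ of 1 = 0 (operand ≠ 0)
(b ⊃ a): 0.2 ≤ 0.6, so result = 1
(d ∨ (b ⊃ a)) = max(0.8, 1) = 1
¬d: Gödel ¬ of 0.8 = 0 (operand ≠ 0)
¬¬d: Gödel ¬ of 0 = 1 (operand is 0)
(b ∧ ¬¬d) = min(0.2, 1) = 0.2
¬d: Gödel ¬ of 0.8 = 0 (operand ≠ 0)
((b ∧ ¬¬d) ∨ ¬d) = max(0.2, 0) = 0.2
¬((b ∧ ¬¬d) ∨ ¬d): Gödel ¬ of 0.2 = 0 (operand ≠ 0)
(¬((b ∧ ¬¬d) ∨ ¬d) ∧ a) = min(0, 0.6) = 0
((¬((b ∧ ¬¬d) ∨ ¬d) ∧ a) ∨ b) = max(0, 0.2) = 0.2
((d ∨ (b ⊃ a)) ⊃ ((¬((b ∧ ¬¬d) ∨ ¬d) ∧ a) ∨ b)): 1 > 0.2, so result = 0.2
(¬((c ∨ b) ⊃ (c ⊃ b)) ∨ ((d ∨ (b ⊃ a)) ⊃ ((¬((b ∧ ¬¬d) ∨ ¬d) ∧ a) ∨ b))) = max(0, 0.2) = 0.2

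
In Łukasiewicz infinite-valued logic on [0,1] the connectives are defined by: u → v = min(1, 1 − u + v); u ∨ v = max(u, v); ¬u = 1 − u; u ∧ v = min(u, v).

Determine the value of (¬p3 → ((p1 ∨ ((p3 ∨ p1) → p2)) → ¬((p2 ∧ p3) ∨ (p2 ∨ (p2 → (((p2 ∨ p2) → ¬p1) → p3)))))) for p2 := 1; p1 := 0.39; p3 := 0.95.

¬p3: Łukasiewicz ¬ gives 1 − 0.95 = 0.05
(p3 ∨ p1) = max(0.95, 0.39) = 0.95
((p3 ∨ p1) → p2): min(1, 1 − 0.95 + 1) = 1
(p1 ∨ ((p3 ∨ p1) → p2)) = max(0.39, 1) = 1
(p2 ∧ p3) = min(1, 0.95) = 0.95
(p2 ∨ p2) = max(1, 1) = 1
¬p1: Łukasiewicz ¬ gives 1 − 0.39 = 0.61
((p2 ∨ p2) → ¬p1): min(1, 1 − 1 + 0.61) = 0.61
(((p2 ∨ p2) → ¬p1) → p3): min(1, 1 − 0.61 + 0.95) = 1
(p2 → (((p2 ∨ p2) → ¬p1) → p3)): min(1, 1 − 1 + 1) = 1
(p2 ∨ (p2 → (((p2 ∨ p2) → ¬p1) → p3))) = max(1, 1) = 1
((p2 ∧ p3) ∨ (p2 ∨ (p2 → (((p2 ∨ p2) → ¬p1) → p3)))) = max(0.95, 1) = 1
¬((p2 ∧ p3) ∨ (p2 ∨ (p2 → (((p2 ∨ p2) → ¬p1) → p3)))): Łukasiewicz ¬ gives 1 − 1 = 0
((p1 ∨ ((p3 ∨ p1) → p2)) → ¬((p2 ∧ p3) ∨ (p2 ∨ (p2 → (((p2 ∨ p2) → ¬p1) → p3))))): min(1, 1 − 1 + 0) = 0
(¬p3 → ((p1 ∨ ((p3 ∨ p1) → p2)) → ¬((p2 ∧ p3) ∨ (p2 ∨ (p2 → (((p2 ∨ p2) → ¬p1) → p3)))))): min(1, 1 − 0.05 + 0) = 0.95

0.95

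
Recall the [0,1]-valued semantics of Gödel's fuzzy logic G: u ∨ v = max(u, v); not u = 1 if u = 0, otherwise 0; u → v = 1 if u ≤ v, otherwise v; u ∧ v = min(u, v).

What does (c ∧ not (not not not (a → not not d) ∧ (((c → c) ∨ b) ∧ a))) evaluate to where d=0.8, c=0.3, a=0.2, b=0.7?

0.30

not d: Gödel ¬ of 0.8 = 0 (operand ≠ 0)
not not d: Gödel ¬ of 0 = 1 (operand is 0)
(a → not not d): 0.2 ≤ 1, so result = 1
not (a → not not d): Gödel ¬ of 1 = 0 (operand ≠ 0)
not not (a → not not d): Gödel ¬ of 0 = 1 (operand is 0)
not not not (a → not not d): Gödel ¬ of 1 = 0 (operand ≠ 0)
(c → c): 0.3 ≤ 0.3, so result = 1
((c → c) ∨ b) = max(1, 0.7) = 1
(((c → c) ∨ b) ∧ a) = min(1, 0.2) = 0.2
(not not not (a → not not d) ∧ (((c → c) ∨ b) ∧ a)) = min(0, 0.2) = 0
not (not not not (a → not not d) ∧ (((c → c) ∨ b) ∧ a)): Gödel ¬ of 0 = 1 (operand is 0)
(c ∧ not (not not not (a → not not d) ∧ (((c → c) ∨ b) ∧ a))) = min(0.3, 1) = 0.3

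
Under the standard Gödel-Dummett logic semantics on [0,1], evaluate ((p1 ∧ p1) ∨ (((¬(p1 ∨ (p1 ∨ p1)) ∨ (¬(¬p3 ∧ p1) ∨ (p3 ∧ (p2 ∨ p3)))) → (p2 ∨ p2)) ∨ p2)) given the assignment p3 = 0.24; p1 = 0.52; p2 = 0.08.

(p1 ∧ p1) = min(0.52, 0.52) = 0.52
(p1 ∨ p1) = max(0.52, 0.52) = 0.52
(p1 ∨ (p1 ∨ p1)) = max(0.52, 0.52) = 0.52
¬(p1 ∨ (p1 ∨ p1)): Gödel ¬ of 0.52 = 0 (operand ≠ 0)
¬p3: Gödel ¬ of 0.24 = 0 (operand ≠ 0)
(¬p3 ∧ p1) = min(0, 0.52) = 0
¬(¬p3 ∧ p1): Gödel ¬ of 0 = 1 (operand is 0)
(p2 ∨ p3) = max(0.08, 0.24) = 0.24
(p3 ∧ (p2 ∨ p3)) = min(0.24, 0.24) = 0.24
(¬(¬p3 ∧ p1) ∨ (p3 ∧ (p2 ∨ p3))) = max(1, 0.24) = 1
(¬(p1 ∨ (p1 ∨ p1)) ∨ (¬(¬p3 ∧ p1) ∨ (p3 ∧ (p2 ∨ p3)))) = max(0, 1) = 1
(p2 ∨ p2) = max(0.08, 0.08) = 0.08
((¬(p1 ∨ (p1 ∨ p1)) ∨ (¬(¬p3 ∧ p1) ∨ (p3 ∧ (p2 ∨ p3)))) → (p2 ∨ p2)): 1 > 0.08, so result = 0.08
(((¬(p1 ∨ (p1 ∨ p1)) ∨ (¬(¬p3 ∧ p1) ∨ (p3 ∧ (p2 ∨ p3)))) → (p2 ∨ p2)) ∨ p2) = max(0.08, 0.08) = 0.08
((p1 ∧ p1) ∨ (((¬(p1 ∨ (p1 ∨ p1)) ∨ (¬(¬p3 ∧ p1) ∨ (p3 ∧ (p2 ∨ p3)))) → (p2 ∨ p2)) ∨ p2)) = max(0.52, 0.08) = 0.52

0.52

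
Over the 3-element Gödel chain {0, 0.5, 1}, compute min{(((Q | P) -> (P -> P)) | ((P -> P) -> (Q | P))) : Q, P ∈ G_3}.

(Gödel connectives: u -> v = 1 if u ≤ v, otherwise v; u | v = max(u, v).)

Every assignment gives 1. For instance at Q = 0, P = 0:
  (Q | P) = max(0, 0) = 0
  (P -> P): 0 ≤ 0, so result = 1
  ((Q | P) -> (P -> P)): 0 ≤ 1, so result = 1
  (P -> P): 0 ≤ 0, so result = 1
  (Q | P) = max(0, 0) = 0
  ((P -> P) -> (Q | P)): 1 > 0, so result = 0
  (((Q | P) -> (P -> P)) | ((P -> P) -> (Q | P))) = max(1, 0) = 1
All 9 assignments give value 1 — the formula is a G_3-tautology.

1.00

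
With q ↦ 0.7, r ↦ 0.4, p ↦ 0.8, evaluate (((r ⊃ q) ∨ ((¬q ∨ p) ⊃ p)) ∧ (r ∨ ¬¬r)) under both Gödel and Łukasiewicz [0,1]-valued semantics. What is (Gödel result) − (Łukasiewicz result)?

Gödel evaluation:
  (r ⊃ q): 0.4 ≤ 0.7, so result = 1
  ¬q: Gödel ¬ of 0.7 = 0 (operand ≠ 0)
  (¬q ∨ p) = max(0, 0.8) = 0.8
  ((¬q ∨ p) ⊃ p): 0.8 ≤ 0.8, so result = 1
  ((r ⊃ q) ∨ ((¬q ∨ p) ⊃ p)) = max(1, 1) = 1
  ¬r: Gödel ¬ of 0.4 = 0 (operand ≠ 0)
  ¬¬r: Gödel ¬ of 0 = 1 (operand is 0)
  (r ∨ ¬¬r) = max(0.4, 1) = 1
  (((r ⊃ q) ∨ ((¬q ∨ p) ⊃ p)) ∧ (r ∨ ¬¬r)) = min(1, 1) = 1
  Gödel value = 1
Łukasiewicz evaluation:
  (r ⊃ q): min(1, 1 − 0.4 + 0.7) = 1
  ¬q: Łukasiewicz ¬ gives 1 − 0.7 = 0.3
  (¬q ∨ p) = max(0.3, 0.8) = 0.8
  ((¬q ∨ p) ⊃ p): min(1, 1 − 0.8 + 0.8) = 1
  ((r ⊃ q) ∨ ((¬q ∨ p) ⊃ p)) = max(1, 1) = 1
  ¬r: Łukasiewicz ¬ gives 1 − 0.4 = 0.6
  ¬¬r: Łukasiewicz ¬ gives 1 − 0.6 = 0.4
  (r ∨ ¬¬r) = max(0.4, 0.4) = 0.4
  (((r ⊃ q) ∨ ((¬q ∨ p) ⊃ p)) ∧ (r ∨ ¬¬r)) = min(1, 0.4) = 0.4
  Łukasiewicz value = 0.4
Difference: 1 − 0.4 = 0.60

0.60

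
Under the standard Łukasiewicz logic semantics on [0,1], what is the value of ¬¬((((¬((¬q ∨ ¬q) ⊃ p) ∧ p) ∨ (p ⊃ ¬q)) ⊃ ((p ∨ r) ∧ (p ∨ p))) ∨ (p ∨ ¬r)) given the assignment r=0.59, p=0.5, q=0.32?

0.50

¬q: Łukasiewicz ¬ gives 1 − 0.32 = 0.68
¬q: Łukasiewicz ¬ gives 1 − 0.32 = 0.68
(¬q ∨ ¬q) = max(0.68, 0.68) = 0.68
((¬q ∨ ¬q) ⊃ p): min(1, 1 − 0.68 + 0.5) = 0.82
¬((¬q ∨ ¬q) ⊃ p): Łukasiewicz ¬ gives 1 − 0.82 = 0.18
(¬((¬q ∨ ¬q) ⊃ p) ∧ p) = min(0.18, 0.5) = 0.18
¬q: Łukasiewicz ¬ gives 1 − 0.32 = 0.68
(p ⊃ ¬q): min(1, 1 − 0.5 + 0.68) = 1
((¬((¬q ∨ ¬q) ⊃ p) ∧ p) ∨ (p ⊃ ¬q)) = max(0.18, 1) = 1
(p ∨ r) = max(0.5, 0.59) = 0.59
(p ∨ p) = max(0.5, 0.5) = 0.5
((p ∨ r) ∧ (p ∨ p)) = min(0.59, 0.5) = 0.5
(((¬((¬q ∨ ¬q) ⊃ p) ∧ p) ∨ (p ⊃ ¬q)) ⊃ ((p ∨ r) ∧ (p ∨ p))): min(1, 1 − 1 + 0.5) = 0.5
¬r: Łukasiewicz ¬ gives 1 − 0.59 = 0.41
(p ∨ ¬r) = max(0.5, 0.41) = 0.5
((((¬((¬q ∨ ¬q) ⊃ p) ∧ p) ∨ (p ⊃ ¬q)) ⊃ ((p ∨ r) ∧ (p ∨ p))) ∨ (p ∨ ¬r)) = max(0.5, 0.5) = 0.5
¬((((¬((¬q ∨ ¬q) ⊃ p) ∧ p) ∨ (p ⊃ ¬q)) ⊃ ((p ∨ r) ∧ (p ∨ p))) ∨ (p ∨ ¬r)): Łukasiewicz ¬ gives 1 − 0.5 = 0.5
¬¬((((¬((¬q ∨ ¬q) ⊃ p) ∧ p) ∨ (p ⊃ ¬q)) ⊃ ((p ∨ r) ∧ (p ∨ p))) ∨ (p ∨ ¬r)): Łukasiewicz ¬ gives 1 − 0.5 = 0.5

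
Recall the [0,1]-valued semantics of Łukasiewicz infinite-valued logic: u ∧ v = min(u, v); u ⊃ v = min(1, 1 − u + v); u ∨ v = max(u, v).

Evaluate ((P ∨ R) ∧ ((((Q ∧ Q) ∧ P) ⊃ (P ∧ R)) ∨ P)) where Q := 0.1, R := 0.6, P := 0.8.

(P ∨ R) = max(0.8, 0.6) = 0.8
(Q ∧ Q) = min(0.1, 0.1) = 0.1
((Q ∧ Q) ∧ P) = min(0.1, 0.8) = 0.1
(P ∧ R) = min(0.8, 0.6) = 0.6
(((Q ∧ Q) ∧ P) ⊃ (P ∧ R)): min(1, 1 − 0.1 + 0.6) = 1
((((Q ∧ Q) ∧ P) ⊃ (P ∧ R)) ∨ P) = max(1, 0.8) = 1
((P ∨ R) ∧ ((((Q ∧ Q) ∧ P) ⊃ (P ∧ R)) ∨ P)) = min(0.8, 1) = 0.8

0.80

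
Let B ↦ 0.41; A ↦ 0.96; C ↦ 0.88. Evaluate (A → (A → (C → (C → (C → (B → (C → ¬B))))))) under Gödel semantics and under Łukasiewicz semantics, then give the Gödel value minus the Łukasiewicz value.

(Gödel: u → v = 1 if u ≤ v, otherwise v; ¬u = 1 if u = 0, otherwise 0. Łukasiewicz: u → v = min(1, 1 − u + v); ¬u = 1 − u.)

-1.00

Gödel evaluation:
  ¬B: Gödel ¬ of 0.41 = 0 (operand ≠ 0)
  (C → ¬B): 0.88 > 0, so result = 0
  (B → (C → ¬B)): 0.41 > 0, so result = 0
  (C → (B → (C → ¬B))): 0.88 > 0, so result = 0
  (C → (C → (B → (C → ¬B)))): 0.88 > 0, so result = 0
  (C → (C → (C → (B → (C → ¬B))))): 0.88 > 0, so result = 0
  (A → (C → (C → (C → (B → (C → ¬B)))))): 0.96 > 0, so result = 0
  (A → (A → (C → (C → (C → (B → (C → ¬B))))))): 0.96 > 0, so result = 0
  Gödel value = 0
Łukasiewicz evaluation:
  ¬B: Łukasiewicz ¬ gives 1 − 0.41 = 0.59
  (C → ¬B): min(1, 1 − 0.88 + 0.59) = 0.71
  (B → (C → ¬B)): min(1, 1 − 0.41 + 0.71) = 1
  (C → (B → (C → ¬B))): min(1, 1 − 0.88 + 1) = 1
  (C → (C → (B → (C → ¬B)))): min(1, 1 − 0.88 + 1) = 1
  (C → (C → (C → (B → (C → ¬B))))): min(1, 1 − 0.88 + 1) = 1
  (A → (C → (C → (C → (B → (C → ¬B)))))): min(1, 1 − 0.96 + 1) = 1
  (A → (A → (C → (C → (C → (B → (C → ¬B))))))): min(1, 1 − 0.96 + 1) = 1
  Łukasiewicz value = 1
Difference: 0 − 1 = -1.00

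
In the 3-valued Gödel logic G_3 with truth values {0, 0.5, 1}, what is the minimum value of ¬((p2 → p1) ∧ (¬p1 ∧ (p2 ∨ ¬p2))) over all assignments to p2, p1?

0.00

The minimum is attained at p2 = 0, p1 = 0:
  (p2 → p1): 0 ≤ 0, so result = 1
  ¬p1: Gödel ¬ of 0 = 1 (operand is 0)
  ¬p2: Gödel ¬ of 0 = 1 (operand is 0)
  (p2 ∨ ¬p2) = max(0, 1) = 1
  (¬p1 ∧ (p2 ∨ ¬p2)) = min(1, 1) = 1
  ((p2 → p1) ∧ (¬p1 ∧ (p2 ∨ ¬p2))) = min(1, 1) = 1
  ¬((p2 → p1) ∧ (¬p1 ∧ (p2 ∨ ¬p2))): Gödel ¬ of 1 = 0 (operand ≠ 0)
Checking all 9 assignments confirms none give a value below 0.00.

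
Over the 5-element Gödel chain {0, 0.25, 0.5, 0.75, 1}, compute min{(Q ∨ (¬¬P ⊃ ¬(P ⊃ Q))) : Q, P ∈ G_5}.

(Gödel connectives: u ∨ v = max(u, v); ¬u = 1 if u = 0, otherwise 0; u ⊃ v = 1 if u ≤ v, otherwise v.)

0.25

The minimum is attained at Q = 0.25, P = 0.25:
  ¬P: Gödel ¬ of 0.25 = 0 (operand ≠ 0)
  ¬¬P: Gödel ¬ of 0 = 1 (operand is 0)
  (P ⊃ Q): 0.25 ≤ 0.25, so result = 1
  ¬(P ⊃ Q): Gödel ¬ of 1 = 0 (operand ≠ 0)
  (¬¬P ⊃ ¬(P ⊃ Q)): 1 > 0, so result = 0
  (Q ∨ (¬¬P ⊃ ¬(P ⊃ Q))) = max(0.25, 0) = 0.25
Checking all 25 assignments confirms none give a value below 0.25.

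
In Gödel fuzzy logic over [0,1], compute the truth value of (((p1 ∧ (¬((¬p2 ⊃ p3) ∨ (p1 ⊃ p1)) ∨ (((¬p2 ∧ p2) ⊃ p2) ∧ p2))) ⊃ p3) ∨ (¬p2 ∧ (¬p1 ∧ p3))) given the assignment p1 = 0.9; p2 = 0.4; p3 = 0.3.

0.30

¬p2: Gödel ¬ of 0.4 = 0 (operand ≠ 0)
(¬p2 ⊃ p3): 0 ≤ 0.3, so result = 1
(p1 ⊃ p1): 0.9 ≤ 0.9, so result = 1
((¬p2 ⊃ p3) ∨ (p1 ⊃ p1)) = max(1, 1) = 1
¬((¬p2 ⊃ p3) ∨ (p1 ⊃ p1)): Gödel ¬ of 1 = 0 (operand ≠ 0)
¬p2: Gödel ¬ of 0.4 = 0 (operand ≠ 0)
(¬p2 ∧ p2) = min(0, 0.4) = 0
((¬p2 ∧ p2) ⊃ p2): 0 ≤ 0.4, so result = 1
(((¬p2 ∧ p2) ⊃ p2) ∧ p2) = min(1, 0.4) = 0.4
(¬((¬p2 ⊃ p3) ∨ (p1 ⊃ p1)) ∨ (((¬p2 ∧ p2) ⊃ p2) ∧ p2)) = max(0, 0.4) = 0.4
(p1 ∧ (¬((¬p2 ⊃ p3) ∨ (p1 ⊃ p1)) ∨ (((¬p2 ∧ p2) ⊃ p2) ∧ p2))) = min(0.9, 0.4) = 0.4
((p1 ∧ (¬((¬p2 ⊃ p3) ∨ (p1 ⊃ p1)) ∨ (((¬p2 ∧ p2) ⊃ p2) ∧ p2))) ⊃ p3): 0.4 > 0.3, so result = 0.3
¬p2: Gödel ¬ of 0.4 = 0 (operand ≠ 0)
¬p1: Gödel ¬ of 0.9 = 0 (operand ≠ 0)
(¬p1 ∧ p3) = min(0, 0.3) = 0
(¬p2 ∧ (¬p1 ∧ p3)) = min(0, 0) = 0
(((p1 ∧ (¬((¬p2 ⊃ p3) ∨ (p1 ⊃ p1)) ∨ (((¬p2 ∧ p2) ⊃ p2) ∧ p2))) ⊃ p3) ∨ (¬p2 ∧ (¬p1 ∧ p3))) = max(0.3, 0) = 0.3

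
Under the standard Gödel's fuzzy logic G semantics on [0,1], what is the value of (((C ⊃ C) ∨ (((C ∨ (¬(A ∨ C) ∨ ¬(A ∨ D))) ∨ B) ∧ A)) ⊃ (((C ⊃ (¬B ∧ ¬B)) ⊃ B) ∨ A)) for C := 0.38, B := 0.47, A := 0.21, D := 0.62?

(C ⊃ C): 0.38 ≤ 0.38, so result = 1
(A ∨ C) = max(0.21, 0.38) = 0.38
¬(A ∨ C): Gödel ¬ of 0.38 = 0 (operand ≠ 0)
(A ∨ D) = max(0.21, 0.62) = 0.62
¬(A ∨ D): Gödel ¬ of 0.62 = 0 (operand ≠ 0)
(¬(A ∨ C) ∨ ¬(A ∨ D)) = max(0, 0) = 0
(C ∨ (¬(A ∨ C) ∨ ¬(A ∨ D))) = max(0.38, 0) = 0.38
((C ∨ (¬(A ∨ C) ∨ ¬(A ∨ D))) ∨ B) = max(0.38, 0.47) = 0.47
(((C ∨ (¬(A ∨ C) ∨ ¬(A ∨ D))) ∨ B) ∧ A) = min(0.47, 0.21) = 0.21
((C ⊃ C) ∨ (((C ∨ (¬(A ∨ C) ∨ ¬(A ∨ D))) ∨ B) ∧ A)) = max(1, 0.21) = 1
¬B: Gödel ¬ of 0.47 = 0 (operand ≠ 0)
¬B: Gödel ¬ of 0.47 = 0 (operand ≠ 0)
(¬B ∧ ¬B) = min(0, 0) = 0
(C ⊃ (¬B ∧ ¬B)): 0.38 > 0, so result = 0
((C ⊃ (¬B ∧ ¬B)) ⊃ B): 0 ≤ 0.47, so result = 1
(((C ⊃ (¬B ∧ ¬B)) ⊃ B) ∨ A) = max(1, 0.21) = 1
(((C ⊃ C) ∨ (((C ∨ (¬(A ∨ C) ∨ ¬(A ∨ D))) ∨ B) ∧ A)) ⊃ (((C ⊃ (¬B ∧ ¬B)) ⊃ B) ∨ A)): 1 ≤ 1, so result = 1

1.00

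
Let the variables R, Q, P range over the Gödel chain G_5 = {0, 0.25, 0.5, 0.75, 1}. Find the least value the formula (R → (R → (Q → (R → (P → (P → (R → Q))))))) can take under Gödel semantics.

Every assignment gives 1. For instance at R = 0, Q = 0, P = 0:
  (R → Q): 0 ≤ 0, so result = 1
  (P → (R → Q)): 0 ≤ 1, so result = 1
  (P → (P → (R → Q))): 0 ≤ 1, so result = 1
  (R → (P → (P → (R → Q)))): 0 ≤ 1, so result = 1
  (Q → (R → (P → (P → (R → Q))))): 0 ≤ 1, so result = 1
  (R → (Q → (R → (P → (P → (R → Q)))))): 0 ≤ 1, so result = 1
  (R → (R → (Q → (R → (P → (P → (R → Q))))))): 0 ≤ 1, so result = 1
All 125 assignments give value 1 — the formula is a G_5-tautology.

1.00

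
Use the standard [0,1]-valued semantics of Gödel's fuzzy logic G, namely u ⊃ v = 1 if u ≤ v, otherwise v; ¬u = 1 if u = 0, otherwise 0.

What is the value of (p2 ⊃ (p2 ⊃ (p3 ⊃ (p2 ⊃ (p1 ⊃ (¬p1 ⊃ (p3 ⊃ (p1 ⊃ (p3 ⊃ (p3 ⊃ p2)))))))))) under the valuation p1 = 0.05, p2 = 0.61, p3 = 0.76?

¬p1: Gödel ¬ of 0.05 = 0 (operand ≠ 0)
(p3 ⊃ p2): 0.76 > 0.61, so result = 0.61
(p3 ⊃ (p3 ⊃ p2)): 0.76 > 0.61, so result = 0.61
(p1 ⊃ (p3 ⊃ (p3 ⊃ p2))): 0.05 ≤ 0.61, so result = 1
(p3 ⊃ (p1 ⊃ (p3 ⊃ (p3 ⊃ p2)))): 0.76 ≤ 1, so result = 1
(¬p1 ⊃ (p3 ⊃ (p1 ⊃ (p3 ⊃ (p3 ⊃ p2))))): 0 ≤ 1, so result = 1
(p1 ⊃ (¬p1 ⊃ (p3 ⊃ (p1 ⊃ (p3 ⊃ (p3 ⊃ p2)))))): 0.05 ≤ 1, so result = 1
(p2 ⊃ (p1 ⊃ (¬p1 ⊃ (p3 ⊃ (p1 ⊃ (p3 ⊃ (p3 ⊃ p2))))))): 0.61 ≤ 1, so result = 1
(p3 ⊃ (p2 ⊃ (p1 ⊃ (¬p1 ⊃ (p3 ⊃ (p1 ⊃ (p3 ⊃ (p3 ⊃ p2)))))))): 0.76 ≤ 1, so result = 1
(p2 ⊃ (p3 ⊃ (p2 ⊃ (p1 ⊃ (¬p1 ⊃ (p3 ⊃ (p1 ⊃ (p3 ⊃ (p3 ⊃ p2))))))))): 0.61 ≤ 1, so result = 1
(p2 ⊃ (p2 ⊃ (p3 ⊃ (p2 ⊃ (p1 ⊃ (¬p1 ⊃ (p3 ⊃ (p1 ⊃ (p3 ⊃ (p3 ⊃ p2)))))))))): 0.61 ≤ 1, so result = 1

1.00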